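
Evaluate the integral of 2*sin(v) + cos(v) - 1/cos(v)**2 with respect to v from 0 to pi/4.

An antiderivative is F(v) = sin(v) - 2*cos(v) - tan(v).
Then F(pi/4) - F(0) = (-1 - sqrt(2)/2) - (-2) = 1 - sqrt(2)/2.

1 - sqrt(2)/2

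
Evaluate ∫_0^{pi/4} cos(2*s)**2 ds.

Use the identity cos^2(2*s) = (1 + cos(4*s))/2.
An antiderivative is F(s) = s/2 + sin(4*s)/8.
Then F(pi/4) - F(0) = (pi/8) - (0) = pi/8.

pi/8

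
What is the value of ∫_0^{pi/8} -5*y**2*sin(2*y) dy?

-5*sqrt(2)/8 - 5*sqrt(2)*pi/32 + 5*sqrt(2)*pi**2/256 + 5/4

Integrate by parts twice (u = y^2, dv = -5*sin(2*y) dy).
An antiderivative is F(y) = 5*y**2*cos(2*y)/2 - 5*y*sin(2*y)/2 - 5*cos(2*y)/4.
Then F(pi/8) - F(0) = (5*sqrt(2)*(-32 - 8*pi + pi**2)/256) - (-5/4) = -5*sqrt(2)/8 - 5*sqrt(2)*pi/32 + 5*sqrt(2)*pi**2/256 + 5/4.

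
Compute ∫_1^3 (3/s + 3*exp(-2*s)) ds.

-3*exp(-6)/2 + 3*exp(-2)/2 + 3*log(3)

An antiderivative is F(s) = 3*log(s) - 3*exp(-2*s)/2.
Then F(3) - F(1) = (-3*exp(-6)/2 + 3*log(3)) - (-3*exp(-2)/2) = -3*exp(-6)/2 + 3*exp(-2)/2 + 3*log(3).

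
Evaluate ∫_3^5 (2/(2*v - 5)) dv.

log(5)

An antiderivative is F(v) = log(2*v - 5).
Then F(5) - F(3) = (log(5)) - (0) = log(5).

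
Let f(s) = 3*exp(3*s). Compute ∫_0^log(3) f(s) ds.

26

Let u = exp(s), so du = exp(s) ds. When s = 0, u = 1; when s = log(3), u = 3.
The integral becomes 3·∫ u**2 du from 1 to 3, with antiderivative u**3.
Back in s: F(s) = exp(3*s).
Then F(log(3)) - F(0) = (27) - (1) = 26.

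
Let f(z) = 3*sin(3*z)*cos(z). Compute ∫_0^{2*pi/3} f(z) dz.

Use the identity sin(3*z)cos(z) = [sin(4*z) + sin(2*z)]/2.
An antiderivative is F(z) = -3*cos(2*z)/4 - 3*cos(4*z)/8.
Then F(2*pi/3) - F(0) = (9/16) - (-9/8) = 27/16.

27/16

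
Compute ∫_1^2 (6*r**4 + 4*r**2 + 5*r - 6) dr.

1441/30

By the power rule, an antiderivative is F(r) = 6*r**5/5 + 4*r**3/3 + 5*r**2/2 - 6*r.
Then F(2) - F(1) = (706/15) - (-29/30) = 1441/30.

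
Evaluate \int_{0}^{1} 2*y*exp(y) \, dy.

2

Integrate by parts once (u = y, dv = 2*exp(y) dy).
An antiderivative is F(y) = (2*y - 2)*exp(y).
Then F(1) - F(0) = (0) - (-2) = 2.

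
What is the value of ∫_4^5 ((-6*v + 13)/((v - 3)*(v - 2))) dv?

Factor the denominator: v**2 - 5*v + 6 = (v - 2)(v - 3).
Partial fractions: (-6*v + 13)/((v - 3)*(v - 2)) = -1/(v - 2) - 5/(v - 3).
An antiderivative is F(v) = -5*log(v - 3) - log(v - 2).
Then F(5) - F(4) = (-log(96)) - (-log(2)) = -log(48).

-log(48)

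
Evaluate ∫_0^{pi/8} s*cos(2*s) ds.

-1/4 + sqrt(2)*pi/32 + sqrt(2)/8

Integrate by parts once (u = s, dv = cos(2*s) ds).
An antiderivative is F(s) = s*sin(2*s)/2 + cos(2*s)/4.
Then F(pi/8) - F(0) = (sqrt(2)*(pi + 4)/32) - (1/4) = -1/4 + sqrt(2)*pi/32 + sqrt(2)/8.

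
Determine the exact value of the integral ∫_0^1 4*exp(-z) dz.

4 - 4*exp(-1)

An antiderivative is F(z) = -4*exp(-z).
Then F(1) - F(0) = (-4*exp(-1)) - (-4) = 4 - 4*exp(-1).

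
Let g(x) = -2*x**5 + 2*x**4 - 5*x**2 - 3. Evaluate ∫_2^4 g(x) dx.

By the power rule, an antiderivative is F(x) = -x**6/3 + 2*x**5/5 - 5*x**3/3 - 3*x.
Then F(4) - F(2) = (-5372/5) - (-418/15) = -15698/15.

-15698/15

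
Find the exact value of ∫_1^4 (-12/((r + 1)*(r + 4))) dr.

-8*log(5) + 16*log(2)

Factor the denominator: r**2 + 5*r + 4 = (r + 4)(r + 1).
Partial fractions: -12/((r + 1)*(r + 4)) = 4/(r + 4) - 4/(r + 1).
An antiderivative is F(r) = -4*log(r + 1) + 4*log(r + 4).
Then F(4) - F(1) = (-4*log(5) + 12*log(2)) - (-4*log(2) + 4*log(5)) = -8*log(5) + 16*log(2).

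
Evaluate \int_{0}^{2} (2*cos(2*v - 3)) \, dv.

Let u = 2*v - 3, so du = 2 dv. When v = 0, u = -3; when v = 2, u = 1.
The integral becomes ∫ cos(u) du from -3 to 1, with antiderivative sin(u).
Back in v: F(v) = sin(2*v - 3).
Then F(2) - F(0) = (sin(1)) - (-sin(3)) = sin(3) + sin(1).

sin(3) + sin(1)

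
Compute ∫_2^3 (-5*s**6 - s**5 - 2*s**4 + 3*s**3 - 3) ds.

By the power rule, an antiderivative is F(s) = -5*s**7/7 - s**6/6 - 2*s**5/5 + 3*s**4/4 - 3*s.
Then F(3) - F(2) = (-242073/140) - (-11434/105) = -680483/420.

-680483/420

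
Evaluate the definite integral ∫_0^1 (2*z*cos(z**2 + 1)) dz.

-sin(1) + sin(2)

Let u = z**2 + 1, so du = 2*z dz. When z = 0, u = 1; when z = 1, u = 2.
The integral becomes ∫ cos(u) du from 1 to 2, with antiderivative sin(u).
Back in z: F(z) = sin(z**2 + 1).
Then F(1) - F(0) = (sin(2)) - (sin(1)) = -sin(1) + sin(2).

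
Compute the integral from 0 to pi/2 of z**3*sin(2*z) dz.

Integrate by parts 3 times (u = z^3, dv = sin(2*z) dz).
An antiderivative is F(z) = -z**3*cos(2*z)/2 + 3*z**2*sin(2*z)/4 + 3*z*cos(2*z)/4 - 3*sin(2*z)/8.
Then F(pi/2) - F(0) = (pi*(-6 + pi**2)/16) - (0) = pi*(-6 + pi**2)/16.

pi*(-6 + pi**2)/16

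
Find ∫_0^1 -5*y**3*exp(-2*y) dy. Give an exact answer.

-15/8 + 95*exp(-2)/8

Integrate by parts 3 times (u = y^3, dv = -5*exp(-2*y) dy).
An antiderivative is F(y) = (20*y**3 + 30*y**2 + 30*y + 15)*exp(-2*y)/8.
Then F(1) - F(0) = (95*exp(-2)/8) - (15/8) = -15/8 + 95*exp(-2)/8.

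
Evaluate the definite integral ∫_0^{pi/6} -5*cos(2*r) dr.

An antiderivative is F(r) = -5*sin(2*r)/2.
Then F(pi/6) - F(0) = (-5*sqrt(3)/4) - (0) = -5*sqrt(3)/4.

-5*sqrt(3)/4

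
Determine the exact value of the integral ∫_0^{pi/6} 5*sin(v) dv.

An antiderivative is F(v) = -5*cos(v).
Then F(pi/6) - F(0) = (-5*sqrt(3)/2) - (-5) = 5 - 5*sqrt(3)/2.

5 - 5*sqrt(3)/2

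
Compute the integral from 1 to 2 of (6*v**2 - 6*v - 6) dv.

By the power rule, an antiderivative is F(v) = 2*v**3 - 3*v**2 - 6*v.
Then F(2) - F(1) = (-8) - (-7) = -1.

-1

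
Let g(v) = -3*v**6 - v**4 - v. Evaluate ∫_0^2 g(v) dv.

-2214/35

By the power rule, an antiderivative is F(v) = -3*v**7/7 - v**5/5 - v**2/2.
Then F(2) - F(0) = (-2214/35) - (0) = -2214/35.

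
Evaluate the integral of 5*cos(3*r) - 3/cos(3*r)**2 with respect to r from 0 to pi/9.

-sqrt(3)/6

An antiderivative is F(r) = 5*sin(3*r)/3 - tan(3*r).
Then F(pi/9) - F(0) = (-sqrt(3)/6) - (0) = -sqrt(3)/6.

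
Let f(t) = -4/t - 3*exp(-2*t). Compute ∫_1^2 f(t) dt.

An antiderivative is F(t) = -4*log(t) + 3*exp(-2*t)/2.
Then F(2) - F(1) = (-4*log(2) + 3*exp(-4)/2) - (3*exp(-2)/2) = -4*log(2) - 3*exp(-2)/2 + 3*exp(-4)/2.

-4*log(2) - 3*exp(-2)/2 + 3*exp(-4)/2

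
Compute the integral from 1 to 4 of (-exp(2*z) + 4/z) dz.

An antiderivative is F(z) = -exp(2*z)/2 + 4*log(z).
Then F(4) - F(1) = (-exp(8)/2 + 8*log(2)) - (-exp(2)/2) = -exp(8)/2 + exp(2)/2 + 8*log(2).

-exp(8)/2 + exp(2)/2 + 8*log(2)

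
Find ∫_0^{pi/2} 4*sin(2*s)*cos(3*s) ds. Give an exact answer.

-8/5

Use the identity sin(2*s)cos(3*s) = [sin(5*s) + sin(-s)]/2.
An antiderivative is F(s) = 2*cos(s) - 2*cos(5*s)/5.
Then F(pi/2) - F(0) = (0) - (8/5) = -8/5.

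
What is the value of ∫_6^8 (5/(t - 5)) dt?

An antiderivative is F(t) = 5*log(t - 5).
Then F(8) - F(6) = (5*log(3)) - (0) = 5*log(3).

5*log(3)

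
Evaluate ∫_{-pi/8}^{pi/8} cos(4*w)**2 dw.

Use the identity cos^2(4*w) = (1 + cos(8*w))/2.
An antiderivative is F(w) = w/2 + sin(8*w)/16.
Then F(pi/8) - F(-pi/8) = (pi/16) - (-pi/16) = pi/8.

pi/8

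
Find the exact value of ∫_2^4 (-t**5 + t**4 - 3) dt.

-2398/5

By the power rule, an antiderivative is F(t) = -t**6/6 + t**5/5 - 3*t.
Then F(4) - F(2) = (-7348/15) - (-154/15) = -2398/5.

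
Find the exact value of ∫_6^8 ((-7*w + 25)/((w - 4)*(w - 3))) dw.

Factor the denominator: w**2 - 7*w + 12 = (w - 3)(w - 4).
Partial fractions: (-7*w + 25)/((w - 4)*(w - 3)) = -4/(w - 3) - 3/(w - 4).
An antiderivative is F(w) = -3*log(w - 4) - 4*log(w - 3).
Then F(8) - F(6) = (-4*log(5) - 6*log(2)) - (-4*log(3) - 3*log(2)) = -4*log(5) - 3*log(2) + 4*log(3).

-4*log(5) - 3*log(2) + 4*log(3)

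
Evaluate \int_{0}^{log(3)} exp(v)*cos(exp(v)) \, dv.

Let u = exp(v), so du = exp(v) dv. When v = 0, u = 1; when v = log(3), u = 3.
The integral becomes ∫ cos(u) du from 1 to 3, with antiderivative sin(u).
Back in v: F(v) = sin(exp(v)).
Then F(log(3)) - F(0) = (sin(3)) - (sin(1)) = -sin(1) + sin(3).

-sin(1) + sin(3)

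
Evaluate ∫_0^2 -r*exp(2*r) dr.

Integrate by parts once (u = r, dv = -exp(2*r) dr).
An antiderivative is F(r) = (-2*r + 1)*exp(2*r)/4.
Then F(2) - F(0) = (-3*exp(4)/4) - (1/4) = -3*exp(4)/4 - 1/4.

-3*exp(4)/4 - 1/4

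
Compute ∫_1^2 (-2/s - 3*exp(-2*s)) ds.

-2*log(2) - 3*exp(-2)/2 + 3*exp(-4)/2

An antiderivative is F(s) = -2*log(s) + 3*exp(-2*s)/2.
Then F(2) - F(1) = (-2*log(2) + 3*exp(-4)/2) - (3*exp(-2)/2) = -2*log(2) - 3*exp(-2)/2 + 3*exp(-4)/2.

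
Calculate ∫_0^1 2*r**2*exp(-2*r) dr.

(-5 + exp(2))*exp(-2)/2

Integrate by parts twice (u = r^2, dv = 2*exp(-2*r) dr).
An antiderivative is F(r) = (-2*r**2 - 2*r - 1)*exp(-2*r)/2.
Then F(1) - F(0) = (-5*exp(-2)/2) - (-1/2) = (-5 + exp(2))*exp(-2)/2.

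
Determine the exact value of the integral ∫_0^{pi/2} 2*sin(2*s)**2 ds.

Use the identity sin^2(2*s) = (1 - cos(4*s))/2.
An antiderivative is F(s) = s - sin(4*s)/4.
Then F(pi/2) - F(0) = (pi/2) - (0) = pi/2.

pi/2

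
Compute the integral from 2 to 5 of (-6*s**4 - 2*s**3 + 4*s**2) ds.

By the power rule, an antiderivative is F(s) = -6*s**5/5 - s**4/2 + 4*s**3/3.
Then F(5) - F(2) = (-23375/6) - (-536/15) = -38601/10.

-38601/10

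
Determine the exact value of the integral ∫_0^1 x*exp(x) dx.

1

Integrate by parts once (u = x, dv = exp(x) dx).
An antiderivative is F(x) = (x - 1)*exp(x).
Then F(1) - F(0) = (0) - (-1) = 1.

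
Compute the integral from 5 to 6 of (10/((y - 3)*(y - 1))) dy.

Factor the denominator: y**2 - 4*y + 3 = (y - 1)(y - 3).
Partial fractions: 10/((y - 3)*(y - 1)) = -5/(y - 1) + 5/(y - 3).
An antiderivative is F(y) = 5*log(y - 3) - 5*log(y - 1).
Then F(6) - F(5) = (-5*log(5) + 5*log(3)) - (-log(32)) = -5*log(5) + 5*log(2) + 5*log(3).

-5*log(5) + 5*log(2) + 5*log(3)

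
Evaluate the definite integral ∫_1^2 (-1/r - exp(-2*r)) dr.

An antiderivative is F(r) = -log(r) + exp(-2*r)/2.
Then F(2) - F(1) = (-log(2) + exp(-4)/2) - (exp(-2)/2) = -log(2) - exp(-2)/2 + exp(-4)/2.

-log(2) - exp(-2)/2 + exp(-4)/2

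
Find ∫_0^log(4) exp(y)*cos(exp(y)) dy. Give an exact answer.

Let u = exp(y), so du = exp(y) dy. When y = 0, u = 1; when y = log(4), u = 4.
The integral becomes ∫ cos(u) du from 1 to 4, with antiderivative sin(u).
Back in y: F(y) = sin(exp(y)).
Then F(log(4)) - F(0) = (sin(4)) - (sin(1)) = -sin(1) + sin(4).

-sin(1) + sin(4)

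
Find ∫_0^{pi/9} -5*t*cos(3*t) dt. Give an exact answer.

-5*sqrt(3)*pi/54 + 5/18

Integrate by parts once (u = t, dv = -5*cos(3*t) dt).
An antiderivative is F(t) = -5*t*sin(3*t)/3 - 5*cos(3*t)/9.
Then F(pi/9) - F(0) = (-5*sqrt(3)*pi/54 - 5/18) - (-5/9) = -5*sqrt(3)*pi/54 + 5/18.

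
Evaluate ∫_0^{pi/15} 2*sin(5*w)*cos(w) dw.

-sqrt(6*sqrt(5) + 30)/32 - sqrt(5)/96 + 41/96

Use the identity sin(5*w)cos(w) = [sin(6*w) + sin(4*w)]/2.
An antiderivative is F(w) = -cos(4*w)/4 - cos(6*w)/6.
Then F(pi/15) - F(0) = (-sqrt(6*sqrt(5) + 30)/32 - sqrt(5)/96 + 1/96) - (-5/12) = -sqrt(6*sqrt(5) + 30)/32 - sqrt(5)/96 + 41/96.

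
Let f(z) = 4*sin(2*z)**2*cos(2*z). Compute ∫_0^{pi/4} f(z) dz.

2/3

Let u = sin(2*z), so du = 2*cos(2*z) dz. When z = 0, u = 0; when z = pi/4, u = 1.
The integral becomes 2·∫ u**2 du from 0 to 1, with antiderivative 2*u**3/3.
Back in z: F(z) = 2*sin(2*z)**3/3.
Then F(pi/4) - F(0) = (2/3) - (0) = 2/3.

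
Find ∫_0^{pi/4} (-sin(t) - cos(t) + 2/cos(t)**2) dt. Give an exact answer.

1

An antiderivative is F(t) = -sin(t) + cos(t) + 2*tan(t).
Then F(pi/4) - F(0) = (2) - (1) = 1.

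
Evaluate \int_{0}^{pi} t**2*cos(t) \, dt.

-2*pi

Integrate by parts twice (u = t^2, dv = cos(t) dt).
An antiderivative is F(t) = t**2*sin(t) + 2*t*cos(t) - 2*sin(t).
Then F(pi) - F(0) = (-2*pi) - (0) = -2*pi.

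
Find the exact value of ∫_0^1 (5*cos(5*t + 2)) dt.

-sin(2) + sin(7)

Let u = 5*t + 2, so du = 5 dt. When t = 0, u = 2; when t = 1, u = 7.
The integral becomes ∫ cos(u) du from 2 to 7, with antiderivative sin(u).
Back in t: F(t) = sin(5*t + 2).
Then F(1) - F(0) = (sin(7)) - (sin(2)) = -sin(2) + sin(7).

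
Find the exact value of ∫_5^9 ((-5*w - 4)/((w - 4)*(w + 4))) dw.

-2*log(13) - 3*log(5) + 4*log(3)

Factor the denominator: w**2 - 16 = (w + 4)(w - 4).
Partial fractions: (-5*w - 4)/((w - 4)*(w + 4)) = -2/(w + 4) - 3/(w - 4).
An antiderivative is F(w) = -3*log(w - 4) - 2*log(w + 4).
Then F(9) - F(5) = (-2*log(13) - 3*log(5)) - (-log(81)) = -2*log(13) - 3*log(5) + 4*log(3).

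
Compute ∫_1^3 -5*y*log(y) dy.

10 - 45*log(3)/2

Integrate by parts once (u = ln y, dv = -5*y dy).
An antiderivative is F(y) = -5*y**2*(2*log(y) - 1)/4.
Then F(3) - F(1) = (45/4 - 45*log(3)/2) - (5/4) = 10 - 45*log(3)/2.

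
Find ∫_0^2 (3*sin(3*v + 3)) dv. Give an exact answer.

cos(3) - cos(9)

Let u = 3*v + 3, so du = 3 dv. When v = 0, u = 3; when v = 2, u = 9.
The integral becomes ∫ sin(u) du from 3 to 9, with antiderivative -cos(u).
Back in v: F(v) = -cos(3*v + 3).
Then F(2) - F(0) = (-cos(9)) - (-cos(3)) = cos(3) - cos(9).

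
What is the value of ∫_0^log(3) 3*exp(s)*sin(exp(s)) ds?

3*cos(1) - 3*cos(3)

Let u = exp(s), so du = exp(s) ds. When s = 0, u = 1; when s = log(3), u = 3.
The integral becomes 3·∫ sin(u) du from 1 to 3, with antiderivative -3*cos(u).
Back in s: F(s) = -3*cos(exp(s)).
Then F(log(3)) - F(0) = (-3*cos(3)) - (-3*cos(1)) = 3*cos(1) - 3*cos(3).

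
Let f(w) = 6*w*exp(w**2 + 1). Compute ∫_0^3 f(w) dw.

Let u = w**2 + 1, so du = 2*w dw. When w = 0, u = 1; when w = 3, u = 10.
The integral becomes 3·∫ exp(u) du from 1 to 10, with antiderivative 3*exp(u).
Back in w: F(w) = 3*exp(w**2 + 1).
Then F(3) - F(0) = (3*exp(10)) - (3*exp(1)) = -3*exp(1)*(1 - exp(9)).

-3*exp(1)*(1 - exp(9))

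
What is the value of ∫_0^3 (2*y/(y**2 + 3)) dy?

Let u = y**2 + 3, so du = 2*y dy. When y = 0, u = 3; when y = 3, u = 12.
The integral becomes ∫ 1/u du from 3 to 12, with antiderivative log(u).
Back in y: F(y) = log(y**2 + 3).
Then F(3) - F(0) = (log(12)) - (log(3)) = log(4).

log(4)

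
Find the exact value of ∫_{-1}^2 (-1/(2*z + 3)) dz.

-log(7)/2

An antiderivative is F(z) = -log(2*z + 3)/2.
Then F(2) - F(-1) = (-log(7)/2) - (0) = -log(7)/2.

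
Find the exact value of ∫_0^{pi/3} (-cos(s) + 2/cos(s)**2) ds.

An antiderivative is F(s) = -sin(s) + 2*tan(s).
Then F(pi/3) - F(0) = (3*sqrt(3)/2) - (0) = 3*sqrt(3)/2.

3*sqrt(3)/2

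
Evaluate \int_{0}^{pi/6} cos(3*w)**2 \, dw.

Use the identity cos^2(3*w) = (1 + cos(6*w))/2.
An antiderivative is F(w) = w/2 + sin(6*w)/12.
Then F(pi/6) - F(0) = (pi/12) - (0) = pi/12.

pi/12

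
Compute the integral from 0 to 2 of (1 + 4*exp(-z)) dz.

6 - 4*exp(-2)

An antiderivative is F(z) = z - 4*exp(-z).
Then F(2) - F(0) = (2 - 4*exp(-2)) - (-4) = 6 - 4*exp(-2).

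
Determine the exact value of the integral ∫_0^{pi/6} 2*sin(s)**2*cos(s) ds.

1/12

Let u = sin(s), so du = cos(s) ds. When s = 0, u = 0; when s = pi/6, u = 1/2.
The integral becomes 2·∫ u**2 du from 0 to 1/2, with antiderivative 2*u**3/3.
Back in s: F(s) = 2*sin(s)**3/3.
Then F(pi/6) - F(0) = (1/12) - (0) = 1/12.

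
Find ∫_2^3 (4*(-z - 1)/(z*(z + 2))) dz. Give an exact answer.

Factor the denominator: z**2 + 2*z = (z + 2)z.
Partial fractions: 4*(-z - 1)/(z*(z + 2)) = -2/(z + 2) - 2/z.
An antiderivative is F(z) = -2*log(z) - 2*log(z + 2).
Then F(3) - F(2) = (-2*log(5) - 2*log(3)) - (-log(64)) = -2*log(5) - 2*log(3) + 6*log(2).

-2*log(5) - 2*log(3) + 6*log(2)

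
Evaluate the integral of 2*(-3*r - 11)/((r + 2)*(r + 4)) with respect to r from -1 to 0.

Factor the denominator: r**2 + 6*r + 8 = (r + 4)(r + 2).
Partial fractions: 2*(-3*r - 11)/((r + 2)*(r + 4)) = -1/(r + 4) - 5/(r + 2).
An antiderivative is F(r) = -5*log(r + 2) - log(r + 4).
Then F(0) - F(-1) = (-7*log(2)) - (-log(3)) = -7*log(2) + log(3).

-7*log(2) + log(3)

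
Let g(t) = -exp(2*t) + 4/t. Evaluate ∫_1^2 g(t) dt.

An antiderivative is F(t) = -exp(2*t)/2 + 4*log(t).
Then F(2) - F(1) = (-exp(4)/2 + log(16)) - (-exp(2)/2) = -exp(4)/2 + log(16) + exp(2)/2.

-exp(4)/2 + log(16) + exp(2)/2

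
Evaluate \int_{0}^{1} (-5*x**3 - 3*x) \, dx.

-11/4

By the power rule, an antiderivative is F(x) = -5*x**4/4 - 3*x**2/2.
Then F(1) - F(0) = (-11/4) - (0) = -11/4.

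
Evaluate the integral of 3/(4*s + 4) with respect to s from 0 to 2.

An antiderivative is F(s) = 3*log(4*s + 4)/4.
Then F(2) - F(0) = (3*log(12)/4) - (3*log(2)/2) = 3*log(3)/4.

3*log(3)/4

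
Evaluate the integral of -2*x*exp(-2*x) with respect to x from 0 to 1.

Integrate by parts once (u = x, dv = -2*exp(-2*x) dx).
An antiderivative is F(x) = (2*x + 1)*exp(-2*x)/2.
Then F(1) - F(0) = (3*exp(-2)/2) - (1/2) = (3 - exp(2))*exp(-2)/2.

(3 - exp(2))*exp(-2)/2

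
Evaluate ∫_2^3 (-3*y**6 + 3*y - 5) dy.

By the power rule, an antiderivative is F(y) = -3*y**7/7 + 3*y**2/2 - 5*y.
Then F(3) - F(2) = (-13143/14) - (-412/7) = -12319/14.

-12319/14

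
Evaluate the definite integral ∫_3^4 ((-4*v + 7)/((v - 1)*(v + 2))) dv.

-4*log(3) - 6*log(2) + 5*log(5)

Factor the denominator: v**2 + v - 2 = (v + 2)(v - 1).
Partial fractions: (-4*v + 7)/((v - 1)*(v + 2)) = -5/(v + 2) + 1/(v - 1).
An antiderivative is F(v) = log(v - 1) - 5*log(v + 2).
Then F(4) - F(3) = (-4*log(3) - 5*log(2)) - (-5*log(5) + log(2)) = -4*log(3) - 6*log(2) + 5*log(5).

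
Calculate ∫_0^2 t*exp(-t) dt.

Integrate by parts once (u = t, dv = exp(-t) dt).
An antiderivative is F(t) = (-t - 1)*exp(-t).
Then F(2) - F(0) = (-3*exp(-2)) - (-1) = 1 - 3*exp(-2).

1 - 3*exp(-2)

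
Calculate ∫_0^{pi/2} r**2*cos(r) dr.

-2 + pi**2/4

Integrate by parts twice (u = r^2, dv = cos(r) dr).
An antiderivative is F(r) = r**2*sin(r) + 2*r*cos(r) - 2*sin(r).
Then F(pi/2) - F(0) = (-2 + pi**2/4) - (0) = -2 + pi**2/4.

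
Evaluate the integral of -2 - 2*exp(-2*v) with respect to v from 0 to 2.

An antiderivative is F(v) = -2*v + exp(-2*v).
Then F(2) - F(0) = (-4 + exp(-4)) - (1) = -5 + exp(-4).

-5 + exp(-4)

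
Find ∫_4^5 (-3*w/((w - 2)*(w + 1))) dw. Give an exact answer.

log(10/27)

Factor the denominator: w**2 - w - 2 = (w + 1)(w - 2).
Partial fractions: -3*w/((w - 2)*(w + 1)) = -1/(w + 1) - 2/(w - 2).
An antiderivative is F(w) = -2*log(w - 2) - log(w + 1).
Then F(5) - F(4) = (-log(54)) - (-log(20)) = log(10/27).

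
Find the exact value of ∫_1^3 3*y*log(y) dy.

Integrate by parts once (u = ln y, dv = 3*y dy).
An antiderivative is F(y) = 3*y**2*(2*log(y) - 1)/4.
Then F(3) - F(1) = (-27/4 + 27*log(3)/2) - (-3/4) = -6 + 27*log(3)/2.

-6 + 27*log(3)/2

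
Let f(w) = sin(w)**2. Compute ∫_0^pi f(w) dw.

Use the identity sin^2(w) = (1 - cos(2*w))/2.
An antiderivative is F(w) = w/2 - sin(2*w)/4.
Then F(pi) - F(0) = (pi/2) - (0) = pi/2.

pi/2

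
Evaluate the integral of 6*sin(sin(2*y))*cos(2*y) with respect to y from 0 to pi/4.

3 - 3*cos(1)

Let u = sin(2*y), so du = 2*cos(2*y) dy. When y = 0, u = 0; when y = pi/4, u = 1.
The integral becomes 3·∫ sin(u) du from 0 to 1, with antiderivative -3*cos(u).
Back in y: F(y) = -3*cos(sin(2*y)).
Then F(pi/4) - F(0) = (-3*cos(1)) - (-3) = 3 - 3*cos(1).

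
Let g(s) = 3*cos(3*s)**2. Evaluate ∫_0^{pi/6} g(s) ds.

Use the identity cos^2(3*s) = (1 + cos(6*s))/2.
An antiderivative is F(s) = 3*s/2 + sin(6*s)/4.
Then F(pi/6) - F(0) = (pi/4) - (0) = pi/4.

pi/4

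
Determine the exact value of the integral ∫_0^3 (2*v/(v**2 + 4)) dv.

log(13/4)

Let u = v**2 + 4, so du = 2*v dv. When v = 0, u = 4; when v = 3, u = 13.
The integral becomes ∫ 1/u du from 4 to 13, with antiderivative log(u).
Back in v: F(v) = log(v**2 + 4).
Then F(3) - F(0) = (log(13)) - (log(4)) = log(13/4).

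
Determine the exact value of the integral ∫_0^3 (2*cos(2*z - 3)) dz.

2*sin(3)

Let u = 2*z - 3, so du = 2 dz. When z = 0, u = -3; when z = 3, u = 3.
The integral becomes ∫ cos(u) du from -3 to 3, with antiderivative sin(u).
Back in z: F(z) = sin(2*z - 3).
Then F(3) - F(0) = (sin(3)) - (-sin(3)) = 2*sin(3).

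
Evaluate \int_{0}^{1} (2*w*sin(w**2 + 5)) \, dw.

-cos(6) + cos(5)

Let u = w**2 + 5, so du = 2*w dw. When w = 0, u = 5; when w = 1, u = 6.
The integral becomes ∫ sin(u) du from 5 to 6, with antiderivative -cos(u).
Back in w: F(w) = -cos(w**2 + 5).
Then F(1) - F(0) = (-cos(6)) - (-cos(5)) = -cos(6) + cos(5).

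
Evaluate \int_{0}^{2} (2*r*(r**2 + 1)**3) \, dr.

Let u = r**2 + 1, so du = 2*r dr. When r = 0, u = 1; when r = 2, u = 5.
The integral becomes ∫ u**3 du from 1 to 5, with antiderivative u**4/4.
Back in r: F(r) = (r**2 + 1)**4/4.
Then F(2) - F(0) = (625/4) - (1/4) = 156.

156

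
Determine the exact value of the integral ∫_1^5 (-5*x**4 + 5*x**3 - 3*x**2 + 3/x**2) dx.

-12328/5

By the power rule, an antiderivative is F(x) = -x**5 + 5*x**4/4 - x**3 - 3/x.
Then F(5) - F(1) = (-49387/20) - (-15/4) = -12328/5.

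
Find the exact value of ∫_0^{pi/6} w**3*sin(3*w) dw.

Integrate by parts 3 times (u = w^3, dv = sin(3*w) dw).
An antiderivative is F(w) = -w**3*cos(3*w)/3 + w**2*sin(3*w)/3 + 2*w*cos(3*w)/9 - 2*sin(3*w)/27.
Then F(pi/6) - F(0) = (-2/27 + pi**2/108) - (0) = -2/27 + pi**2/108.

-2/27 + pi**2/108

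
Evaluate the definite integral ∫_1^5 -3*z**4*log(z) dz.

9372/25 - 1875*log(5)

Integrate by parts once (u = ln z, dv = -3*z**4 dz).
An antiderivative is F(z) = -3*z**5*(5*log(z) - 1)/25.
Then F(5) - F(1) = (375 - 1875*log(5)) - (3/25) = 9372/25 - 1875*log(5).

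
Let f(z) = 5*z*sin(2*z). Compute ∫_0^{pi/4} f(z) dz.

5/4

Integrate by parts once (u = z, dv = 5*sin(2*z) dz).
An antiderivative is F(z) = -5*z*cos(2*z)/2 + 5*sin(2*z)/4.
Then F(pi/4) - F(0) = (5/4) - (0) = 5/4.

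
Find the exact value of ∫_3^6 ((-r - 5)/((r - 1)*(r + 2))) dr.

-3*log(5) + 5*log(2)

Factor the denominator: r**2 + r - 2 = (r + 2)(r - 1).
Partial fractions: (-r - 5)/((r - 1)*(r + 2)) = 1/(r + 2) - 2/(r - 1).
An antiderivative is F(r) = -2*log(r - 1) + log(r + 2).
Then F(6) - F(3) = (log(8/25)) - (log(5/4)) = -3*log(5) + 5*log(2).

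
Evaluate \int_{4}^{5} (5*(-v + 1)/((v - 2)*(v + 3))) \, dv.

-11*log(2) - log(3) + 4*log(7)

Factor the denominator: v**2 + v - 6 = (v + 3)(v - 2).
Partial fractions: 5*(-v + 1)/((v - 2)*(v + 3)) = -4/(v + 3) - 1/(v - 2).
An antiderivative is F(v) = -log(v - 2) - 4*log(v + 3).
Then F(5) - F(4) = (-12*log(2) - log(3)) - (-4*log(7) - log(2)) = -11*log(2) - log(3) + 4*log(7).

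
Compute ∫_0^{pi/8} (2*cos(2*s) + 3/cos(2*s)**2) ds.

sqrt(2)/2 + 3/2

An antiderivative is F(s) = sin(2*s) + 3*tan(2*s)/2.
Then F(pi/8) - F(0) = (sqrt(2)/2 + 3/2) - (0) = sqrt(2)/2 + 3/2.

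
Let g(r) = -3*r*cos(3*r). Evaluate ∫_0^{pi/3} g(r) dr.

Integrate by parts once (u = r, dv = -3*cos(3*r) dr).
An antiderivative is F(r) = -r*sin(3*r) - cos(3*r)/3.
Then F(pi/3) - F(0) = (1/3) - (-1/3) = 2/3.

2/3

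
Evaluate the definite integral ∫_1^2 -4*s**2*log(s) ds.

Integrate by parts once (u = ln s, dv = -4*s**2 ds).
An antiderivative is F(s) = -4*s**3*(3*log(s) - 1)/9.
Then F(2) - F(1) = (32/9 - 32*log(2)/3) - (4/9) = 28/9 - 32*log(2)/3.

28/9 - 32*log(2)/3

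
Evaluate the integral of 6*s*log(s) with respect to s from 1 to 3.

-12 + 27*log(3)

Integrate by parts once (u = ln s, dv = 6*s ds).
An antiderivative is F(s) = 3*s**2*(2*log(s) - 1)/2.
Then F(3) - F(1) = (-27/2 + 27*log(3)) - (-3/2) = -12 + 27*log(3).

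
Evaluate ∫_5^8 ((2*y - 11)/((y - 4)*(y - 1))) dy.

Factor the denominator: y**2 - 5*y + 4 = (y - 1)(y - 4).
Partial fractions: (2*y - 11)/((y - 4)*(y - 1)) = 3/(y - 1) - 1/(y - 4).
An antiderivative is F(y) = -log(y - 4) + 3*log(y - 1).
Then F(8) - F(5) = (-2*log(2) + 3*log(7)) - (log(64)) = -8*log(2) + 3*log(7).

-8*log(2) + 3*log(7)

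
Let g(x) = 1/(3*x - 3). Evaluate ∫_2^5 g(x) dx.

2*log(2)/3

An antiderivative is F(x) = log(3*x - 3)/3.
Then F(5) - F(2) = (log(12)/3) - (log(3)/3) = 2*log(2)/3.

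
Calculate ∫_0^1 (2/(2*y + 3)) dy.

Let u = 2*y + 3, so du = 2 dy. When y = 0, u = 3; when y = 1, u = 5.
The integral becomes ∫ 1/u du from 3 to 5, with antiderivative log(u).
Back in y: F(y) = log(2*y + 3).
Then F(1) - F(0) = (log(5)) - (log(3)) = log(5/3).

log(5/3)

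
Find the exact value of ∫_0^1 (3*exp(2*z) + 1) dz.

An antiderivative is F(z) = 3*exp(2*z)/2 + z.
Then F(1) - F(0) = (1 + 3*exp(2)/2) - (3/2) = -1/2 + 3*exp(2)/2.

-1/2 + 3*exp(2)/2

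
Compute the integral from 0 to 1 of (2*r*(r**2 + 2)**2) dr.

19/3

Let u = r**2 + 2, so du = 2*r dr. When r = 0, u = 2; when r = 1, u = 3.
The integral becomes ∫ u**2 du from 2 to 3, with antiderivative u**3/3.
Back in r: F(r) = (r**2 + 2)**3/3.
Then F(1) - F(0) = (9) - (8/3) = 19/3.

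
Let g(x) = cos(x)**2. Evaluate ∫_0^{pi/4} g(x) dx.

Use the identity cos^2(x) = (1 + cos(2*x))/2.
An antiderivative is F(x) = x/2 + sin(2*x)/4.
Then F(pi/4) - F(0) = (1/4 + pi/8) - (0) = 1/4 + pi/8.

1/4 + pi/8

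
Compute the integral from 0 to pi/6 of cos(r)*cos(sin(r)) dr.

sin(1/2)

Let u = sin(r), so du = cos(r) dr. When r = 0, u = 0; when r = pi/6, u = 1/2.
The integral becomes ∫ cos(u) du from 0 to 1/2, with antiderivative sin(u).
Back in r: F(r) = sin(sin(r)).
Then F(pi/6) - F(0) = (sin(1/2)) - (0) = sin(1/2).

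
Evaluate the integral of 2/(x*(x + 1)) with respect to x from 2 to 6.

Factor the denominator: x**2 + x = (x + 1)x.
Partial fractions: 2/(x*(x + 1)) = -2/(x + 1) + 2/x.
An antiderivative is F(x) = 2*log(x) - 2*log(x + 1).
Then F(6) - F(2) = (log(36/49)) - (log(4/9)) = log(81/49).

log(81/49)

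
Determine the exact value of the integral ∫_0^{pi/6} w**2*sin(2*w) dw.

Integrate by parts twice (u = w^2, dv = sin(2*w) dw).
An antiderivative is F(w) = -w**2*cos(2*w)/2 + w*sin(2*w)/2 + cos(2*w)/4.
Then F(pi/6) - F(0) = (-pi**2/144 + 1/8 + sqrt(3)*pi/24) - (1/4) = -1/8 - pi**2/144 + sqrt(3)*pi/24.

-1/8 - pi**2/144 + sqrt(3)*pi/24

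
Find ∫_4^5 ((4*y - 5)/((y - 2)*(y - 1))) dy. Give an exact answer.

Factor the denominator: y**2 - 3*y + 2 = (y - 1)(y - 2).
Partial fractions: (4*y - 5)/((y - 2)*(y - 1)) = 1/(y - 1) + 3/(y - 2).
An antiderivative is F(y) = 3*log(y - 2) + log(y - 1).
Then F(5) - F(4) = (2*log(2) + 3*log(3)) - (log(24)) = log(9/2).

log(9/2)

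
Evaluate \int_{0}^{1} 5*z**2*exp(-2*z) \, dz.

5/4 - 25*exp(-2)/4

Integrate by parts twice (u = z^2, dv = 5*exp(-2*z) dz).
An antiderivative is F(z) = (-10*z**2 - 10*z - 5)*exp(-2*z)/4.
Then F(1) - F(0) = (-25*exp(-2)/4) - (-5/4) = 5/4 - 25*exp(-2)/4.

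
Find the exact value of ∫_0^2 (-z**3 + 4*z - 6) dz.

-8

By the power rule, an antiderivative is F(z) = -z**4/4 + 2*z**2 - 6*z.
Then F(2) - F(0) = (-8) - (0) = -8.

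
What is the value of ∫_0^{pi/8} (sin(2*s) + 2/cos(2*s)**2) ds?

3/2 - sqrt(2)/4

An antiderivative is F(s) = -cos(2*s)/2 + tan(2*s).
Then F(pi/8) - F(0) = (1 - sqrt(2)/4) - (-1/2) = 3/2 - sqrt(2)/4.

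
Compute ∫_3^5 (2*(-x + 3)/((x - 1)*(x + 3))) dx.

Factor the denominator: x**2 + 2*x - 3 = (x + 3)(x - 1).
Partial fractions: 2*(-x + 3)/((x - 1)*(x + 3)) = -3/(x + 3) + 1/(x - 1).
An antiderivative is F(x) = log(x - 1) - 3*log(x + 3).
Then F(5) - F(3) = (-7*log(2)) - (-3*log(3) - 2*log(2)) = log(27/32).

log(27/32)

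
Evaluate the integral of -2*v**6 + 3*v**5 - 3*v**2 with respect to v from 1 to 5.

By the power rule, an antiderivative is F(v) = -2*v**7/7 + v**6/2 - v**3.
Then F(5) - F(1) = (-204875/14) - (-11/14) = -102432/7.

-102432/7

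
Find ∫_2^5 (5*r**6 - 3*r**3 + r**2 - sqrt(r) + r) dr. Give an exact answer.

-10*sqrt(5)/3 + 4*sqrt(2)/3 + 1548537/28

By the power rule, an antiderivative is F(r) = 5*r**7/7 - 3*r**4/4 - 2*r**(3/2)/3 + r**3/3 + r**2/2.
Then F(5) - F(2) = (4652675/84 - 10*sqrt(5)/3) - (1766/21 - 4*sqrt(2)/3) = -10*sqrt(5)/3 + 4*sqrt(2)/3 + 1548537/28.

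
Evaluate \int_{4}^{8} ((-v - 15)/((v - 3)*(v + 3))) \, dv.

-3*log(5) - 2*log(7) + 2*log(11)

Factor the denominator: v**2 - 9 = (v + 3)(v - 3).
Partial fractions: (-v - 15)/((v - 3)*(v + 3)) = 2/(v + 3) - 3/(v - 3).
An antiderivative is F(v) = -3*log(v - 3) + 2*log(v + 3).
Then F(8) - F(4) = (-3*log(5) + 2*log(11)) - (log(49)) = -3*log(5) - 2*log(7) + 2*log(11).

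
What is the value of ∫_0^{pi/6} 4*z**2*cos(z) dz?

-4 + pi**2/18 + 2*sqrt(3)*pi/3

Integrate by parts twice (u = z^2, dv = 4*cos(z) dz).
An antiderivative is F(z) = 4*z**2*sin(z) + 8*z*cos(z) - 8*sin(z).
Then F(pi/6) - F(0) = (-4 + pi**2/18 + 2*sqrt(3)*pi/3) - (0) = -4 + pi**2/18 + 2*sqrt(3)*pi/3.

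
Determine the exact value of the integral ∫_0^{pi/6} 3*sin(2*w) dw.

An antiderivative is F(w) = -3*cos(2*w)/2.
Then F(pi/6) - F(0) = (-3/4) - (-3/2) = 3/4.

3/4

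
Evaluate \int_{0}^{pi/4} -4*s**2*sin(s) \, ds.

-4*sqrt(2) - sqrt(2)*pi + sqrt(2)*pi**2/8 + 8

Integrate by parts twice (u = s^2, dv = -4*sin(s) ds).
An antiderivative is F(s) = 4*s**2*cos(s) - 8*s*sin(s) - 8*cos(s).
Then F(pi/4) - F(0) = (sqrt(2)*(-4 - pi + pi**2/8)) - (-8) = -4*sqrt(2) - sqrt(2)*pi + sqrt(2)*pi**2/8 + 8.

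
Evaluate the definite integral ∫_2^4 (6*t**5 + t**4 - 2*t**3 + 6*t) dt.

By the power rule, an antiderivative is F(t) = t**6 + t**5/5 - t**4/2 + 3*t**2.
Then F(4) - F(2) = (21104/5) - (372/5) = 20732/5.

20732/5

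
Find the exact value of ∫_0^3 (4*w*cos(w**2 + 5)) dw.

-2*sin(5) + 2*sin(14)

Let u = w**2 + 5, so du = 2*w dw. When w = 0, u = 5; when w = 3, u = 14.
The integral becomes 2·∫ cos(u) du from 5 to 14, with antiderivative 2*sin(u).
Back in w: F(w) = 2*sin(w**2 + 5).
Then F(3) - F(0) = (2*sin(14)) - (2*sin(5)) = -2*sin(5) + 2*sin(14).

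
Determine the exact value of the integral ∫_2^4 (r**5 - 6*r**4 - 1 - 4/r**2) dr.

-2607/5

By the power rule, an antiderivative is F(r) = r**6/6 - 6*r**5/5 - r + 4/r.
Then F(4) - F(2) = (-8237/15) - (-416/15) = -2607/5.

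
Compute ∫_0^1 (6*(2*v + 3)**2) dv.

98

Let u = 2*v + 3, so du = 2 dv. When v = 0, u = 3; when v = 1, u = 5.
The integral becomes 3·∫ u**2 du from 3 to 5, with antiderivative u**3.
Back in v: F(v) = (2*v + 3)**3.
Then F(1) - F(0) = (125) - (27) = 98.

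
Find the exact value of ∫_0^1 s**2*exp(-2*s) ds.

Integrate by parts twice (u = s^2, dv = exp(-2*s) ds).
An antiderivative is F(s) = (-2*s**2 - 2*s - 1)*exp(-2*s)/4.
Then F(1) - F(0) = (-5*exp(-2)/4) - (-1/4) = (-5 + exp(2))*exp(-2)/4.

(-5 + exp(2))*exp(-2)/4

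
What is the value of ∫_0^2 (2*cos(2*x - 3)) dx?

sin(3) + sin(1)

Let u = 2*x - 3, so du = 2 dx. When x = 0, u = -3; when x = 2, u = 1.
The integral becomes ∫ cos(u) du from -3 to 1, with antiderivative sin(u).
Back in x: F(x) = sin(2*x - 3).
Then F(2) - F(0) = (sin(1)) - (-sin(3)) = sin(3) + sin(1).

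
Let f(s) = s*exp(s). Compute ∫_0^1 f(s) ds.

Integrate by parts once (u = s, dv = exp(s) ds).
An antiderivative is F(s) = (s - 1)*exp(s).
Then F(1) - F(0) = (0) - (-1) = 1.

1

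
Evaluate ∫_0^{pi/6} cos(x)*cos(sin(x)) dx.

sin(1/2)

Let u = sin(x), so du = cos(x) dx. When x = 0, u = 0; when x = pi/6, u = 1/2.
The integral becomes ∫ cos(u) du from 0 to 1/2, with antiderivative sin(u).
Back in x: F(x) = sin(sin(x)).
Then F(pi/6) - F(0) = (sin(1/2)) - (0) = sin(1/2).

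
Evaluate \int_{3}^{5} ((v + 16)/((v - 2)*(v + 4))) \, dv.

log(49/3)

Factor the denominator: v**2 + 2*v - 8 = (v + 4)(v - 2).
Partial fractions: (v + 16)/((v - 2)*(v + 4)) = -2/(v + 4) + 3/(v - 2).
An antiderivative is F(v) = 3*log(v - 2) - 2*log(v + 4).
Then F(5) - F(3) = (-log(3)) - (-log(49)) = log(49/3).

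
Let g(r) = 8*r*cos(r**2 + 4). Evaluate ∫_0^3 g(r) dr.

4*sin(13) - 4*sin(4)

Let u = r**2 + 4, so du = 2*r dr. When r = 0, u = 4; when r = 3, u = 13.
The integral becomes 4·∫ cos(u) du from 4 to 13, with antiderivative 4*sin(u).
Back in r: F(r) = 4*sin(r**2 + 4).
Then F(3) - F(0) = (4*sin(13)) - (4*sin(4)) = 4*sin(13) - 4*sin(4).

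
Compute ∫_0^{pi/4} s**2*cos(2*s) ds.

-1/4 + pi**2/32

Integrate by parts twice (u = s^2, dv = cos(2*s) ds).
An antiderivative is F(s) = s**2*sin(2*s)/2 + s*cos(2*s)/2 - sin(2*s)/4.
Then F(pi/4) - F(0) = (-1/4 + pi**2/32) - (0) = -1/4 + pi**2/32.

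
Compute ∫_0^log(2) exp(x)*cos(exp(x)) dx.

-sin(1) + sin(2)

Let u = exp(x), so du = exp(x) dx. When x = 0, u = 1; when x = log(2), u = 2.
The integral becomes ∫ cos(u) du from 1 to 2, with antiderivative sin(u).
Back in x: F(x) = sin(exp(x)).
Then F(log(2)) - F(0) = (sin(2)) - (sin(1)) = -sin(1) + sin(2).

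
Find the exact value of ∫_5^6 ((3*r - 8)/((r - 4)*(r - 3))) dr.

Factor the denominator: r**2 - 7*r + 12 = (r - 3)(r - 4).
Partial fractions: (3*r - 8)/((r - 4)*(r - 3)) = -1/(r - 3) + 4/(r - 4).
An antiderivative is F(r) = 4*log(r - 4) - log(r - 3).
Then F(6) - F(5) = (log(16/3)) - (-log(2)) = log(32/3).

log(32/3)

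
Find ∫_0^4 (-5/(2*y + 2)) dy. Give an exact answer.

-5*log(5)/2

An antiderivative is F(y) = -5*log(2*y + 2)/2.
Then F(4) - F(0) = (-5*log(10)/2) - (-5*log(2)/2) = -5*log(5)/2.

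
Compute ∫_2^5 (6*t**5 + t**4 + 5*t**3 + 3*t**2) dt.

By the power rule, an antiderivative is F(t) = t**6 + t**5/5 + 5*t**4/4 + t**3.
Then F(5) - F(2) = (68625/4) - (492/5) = 341157/20.

341157/20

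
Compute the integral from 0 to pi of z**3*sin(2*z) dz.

pi*(3 - 2*pi**2)/4

Integrate by parts 3 times (u = z^3, dv = sin(2*z) dz).
An antiderivative is F(z) = -z**3*cos(2*z)/2 + 3*z**2*sin(2*z)/4 + 3*z*cos(2*z)/4 - 3*sin(2*z)/8.
Then F(pi) - F(0) = (pi*(3 - 2*pi**2)/4) - (0) = pi*(3 - 2*pi**2)/4.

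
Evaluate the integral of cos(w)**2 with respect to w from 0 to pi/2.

Use the identity cos^2(w) = (1 + cos(2*w))/2.
An antiderivative is F(w) = w/2 + sin(2*w)/4.
Then F(pi/2) - F(0) = (pi/4) - (0) = pi/4.

pi/4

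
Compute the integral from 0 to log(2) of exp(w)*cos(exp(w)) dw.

Let u = exp(w), so du = exp(w) dw. When w = 0, u = 1; when w = log(2), u = 2.
The integral becomes ∫ cos(u) du from 1 to 2, with antiderivative sin(u).
Back in w: F(w) = sin(exp(w)).
Then F(log(2)) - F(0) = (sin(2)) - (sin(1)) = -sin(1) + sin(2).

-sin(1) + sin(2)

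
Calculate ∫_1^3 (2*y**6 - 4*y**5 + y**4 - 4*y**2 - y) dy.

By the power rule, an antiderivative is F(y) = 2*y**7/7 - 2*y**6/3 + y**5/5 - 4*y**3/3 - y**2/2.
Then F(3) - F(1) = (10287/70) - (-141/70) = 5214/35.

5214/35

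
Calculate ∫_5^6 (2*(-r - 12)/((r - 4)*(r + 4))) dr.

Factor the denominator: r**2 - 16 = (r + 4)(r - 4).
Partial fractions: 2*(-r - 12)/((r - 4)*(r + 4)) = 2/(r + 4) - 4/(r - 4).
An antiderivative is F(r) = -4*log(r - 4) + 2*log(r + 4).
Then F(6) - F(5) = (log(25/4)) - (log(81)) = -4*log(3) - 2*log(2) + 2*log(5).

-4*log(3) - 2*log(2) + 2*log(5)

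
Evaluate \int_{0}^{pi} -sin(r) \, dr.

An antiderivative is F(r) = cos(r).
Then F(pi) - F(0) = (-1) - (1) = -2.

-2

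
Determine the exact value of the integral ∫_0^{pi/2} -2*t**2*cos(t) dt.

Integrate by parts twice (u = t^2, dv = -2*cos(t) dt).
An antiderivative is F(t) = -2*t**2*sin(t) - 4*t*cos(t) + 4*sin(t).
Then F(pi/2) - F(0) = (4 - pi**2/2) - (0) = 4 - pi**2/2.

4 - pi**2/2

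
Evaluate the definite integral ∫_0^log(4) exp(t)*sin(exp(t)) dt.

Let u = exp(t), so du = exp(t) dt. When t = 0, u = 1; when t = log(4), u = 4.
The integral becomes ∫ sin(u) du from 1 to 4, with antiderivative -cos(u).
Back in t: F(t) = -cos(exp(t)).
Then F(log(4)) - F(0) = (-cos(4)) - (-cos(1)) = cos(1) - cos(4).

cos(1) - cos(4)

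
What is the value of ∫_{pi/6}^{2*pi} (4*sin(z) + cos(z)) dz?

-9/2 + 2*sqrt(3)

An antiderivative is F(z) = sin(z) - 4*cos(z).
Then F(2*pi) - F(pi/6) = (-4) - (1/2 - 2*sqrt(3)) = -9/2 + 2*sqrt(3).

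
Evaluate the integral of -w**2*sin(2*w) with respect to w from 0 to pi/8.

Integrate by parts twice (u = w^2, dv = -sin(2*w) dw).
An antiderivative is F(w) = w**2*cos(2*w)/2 - w*sin(2*w)/2 - cos(2*w)/4.
Then F(pi/8) - F(0) = (sqrt(2)*(-32 - 8*pi + pi**2)/256) - (-1/4) = -sqrt(2)/8 - sqrt(2)*pi/32 + sqrt(2)*pi**2/256 + 1/4.

-sqrt(2)/8 - sqrt(2)*pi/32 + sqrt(2)*pi**2/256 + 1/4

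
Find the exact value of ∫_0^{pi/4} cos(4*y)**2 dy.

Use the identity cos^2(4*y) = (1 + cos(8*y))/2.
An antiderivative is F(y) = y/2 + sin(8*y)/16.
Then F(pi/4) - F(0) = (pi/8) - (0) = pi/8.

pi/8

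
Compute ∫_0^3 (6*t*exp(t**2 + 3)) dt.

-3*(1 - exp(9))*exp(3)

Let u = t**2 + 3, so du = 2*t dt. When t = 0, u = 3; when t = 3, u = 12.
The integral becomes 3·∫ exp(u) du from 3 to 12, with antiderivative 3*exp(u).
Back in t: F(t) = 3*exp(t**2 + 3).
Then F(3) - F(0) = (3*exp(12)) - (3*exp(3)) = -3*(1 - exp(9))*exp(3).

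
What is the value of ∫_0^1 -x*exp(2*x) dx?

-exp(2)/4 - 1/4

Integrate by parts once (u = x, dv = -exp(2*x) dx).
An antiderivative is F(x) = (-2*x + 1)*exp(2*x)/4.
Then F(1) - F(0) = (-exp(2)/4) - (1/4) = -exp(2)/4 - 1/4.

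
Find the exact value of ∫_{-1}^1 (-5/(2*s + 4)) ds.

-5*log(3)/2

An antiderivative is F(s) = -5*log(2*s + 4)/2.
Then F(1) - F(-1) = (-5*log(6)/2) - (-5*log(2)/2) = -5*log(3)/2.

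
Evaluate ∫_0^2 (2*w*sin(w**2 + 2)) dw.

Let u = w**2 + 2, so du = 2*w dw. When w = 0, u = 2; when w = 2, u = 6.
The integral becomes ∫ sin(u) du from 2 to 6, with antiderivative -cos(u).
Back in w: F(w) = -cos(w**2 + 2).
Then F(2) - F(0) = (-cos(6)) - (-cos(2)) = -cos(6) + cos(2).

-cos(6) + cos(2)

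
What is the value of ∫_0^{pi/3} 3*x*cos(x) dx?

Integrate by parts once (u = x, dv = 3*cos(x) dx).
An antiderivative is F(x) = 3*x*sin(x) + 3*cos(x).
Then F(pi/3) - F(0) = (3/2 + sqrt(3)*pi/2) - (3) = -3/2 + sqrt(3)*pi/2.

-3/2 + sqrt(3)*pi/2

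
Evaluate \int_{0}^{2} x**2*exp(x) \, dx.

-2 + 2*exp(2)

Integrate by parts twice (u = x^2, dv = exp(x) dx).
An antiderivative is F(x) = (x**2 - 2*x + 2)*exp(x).
Then F(2) - F(0) = (2*exp(2)) - (2) = -2 + 2*exp(2).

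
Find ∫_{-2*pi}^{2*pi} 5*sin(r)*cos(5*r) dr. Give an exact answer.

Use the identity sin(r)cos(5*r) = [sin(6*r) + sin(-4*r)]/2.
An antiderivative is F(r) = 5*cos(4*r)/8 - 5*cos(6*r)/12.
Then F(2*pi) - F(-2*pi) = (5/24) - (5/24) = 0.

0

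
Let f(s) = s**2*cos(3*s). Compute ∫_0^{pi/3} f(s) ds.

-2*pi/27

Integrate by parts twice (u = s^2, dv = cos(3*s) ds).
An antiderivative is F(s) = s**2*sin(3*s)/3 + 2*s*cos(3*s)/9 - 2*sin(3*s)/27.
Then F(pi/3) - F(0) = (-2*pi/27) - (0) = -2*pi/27.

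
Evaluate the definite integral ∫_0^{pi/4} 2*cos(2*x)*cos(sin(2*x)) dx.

sin(1)

Let u = sin(2*x), so du = 2*cos(2*x) dx. When x = 0, u = 0; when x = pi/4, u = 1.
The integral becomes ∫ cos(u) du from 0 to 1, with antiderivative sin(u).
Back in x: F(x) = sin(sin(2*x)).
Then F(pi/4) - F(0) = (sin(1)) - (0) = sin(1).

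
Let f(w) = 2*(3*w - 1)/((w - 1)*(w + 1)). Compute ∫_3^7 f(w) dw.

Factor the denominator: w**2 - 1 = (w + 1)(w - 1).
Partial fractions: 2*(3*w - 1)/((w - 1)*(w + 1)) = 4/(w + 1) + 2/(w - 1).
An antiderivative is F(w) = 2*log(w - 1) + 4*log(w + 1).
Then F(7) - F(3) = (2*log(3) + 14*log(2)) - (10*log(2)) = 2*log(3) + 4*log(2).

2*log(3) + 4*log(2)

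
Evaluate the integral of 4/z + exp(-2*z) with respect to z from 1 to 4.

An antiderivative is F(z) = 4*log(z) - exp(-2*z)/2.
Then F(4) - F(1) = (-exp(-8)/2 + 8*log(2)) - (-exp(-2)/2) = (-1 + exp(6) + 16*exp(8)*log(2))*exp(-8)/2.

(-1 + exp(6) + 16*exp(8)*log(2))*exp(-8)/2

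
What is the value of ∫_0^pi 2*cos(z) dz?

0

An antiderivative is F(z) = 2*sin(z).
Then F(pi) - F(0) = (0) - (0) = 0.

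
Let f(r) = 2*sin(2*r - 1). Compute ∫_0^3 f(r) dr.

Let u = 2*r - 1, so du = 2 dr. When r = 0, u = -1; when r = 3, u = 5.
The integral becomes ∫ sin(u) du from -1 to 5, with antiderivative -cos(u).
Back in r: F(r) = -cos(2*r - 1).
Then F(3) - F(0) = (-cos(5)) - (-cos(1)) = -cos(5) + cos(1).

-cos(5) + cos(1)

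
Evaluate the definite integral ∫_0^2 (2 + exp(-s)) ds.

An antiderivative is F(s) = 2*s - exp(-s).
Then F(2) - F(0) = (4 - exp(-2)) - (-1) = 5 - exp(-2).

5 - exp(-2)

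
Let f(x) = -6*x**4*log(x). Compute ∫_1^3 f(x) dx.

1452/25 - 1458*log(3)/5

Integrate by parts once (u = ln x, dv = -6*x**4 dx).
An antiderivative is F(x) = -6*x**5*(5*log(x) - 1)/25.
Then F(3) - F(1) = (1458/25 - 1458*log(3)/5) - (6/25) = 1452/25 - 1458*log(3)/5.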